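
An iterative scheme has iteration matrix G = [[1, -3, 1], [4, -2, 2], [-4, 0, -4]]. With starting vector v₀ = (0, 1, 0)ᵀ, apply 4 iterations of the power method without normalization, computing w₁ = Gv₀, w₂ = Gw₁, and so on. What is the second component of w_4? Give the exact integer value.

-68

w1 = Gv₀ = (-3, -2, 0)
w2 = Gw1 = (3, -8, 12)
w3 = Gw2 = (39, 52, -60)
w4 = Gw3 = (-177, -68, 84)
The requested component of w4 is -68.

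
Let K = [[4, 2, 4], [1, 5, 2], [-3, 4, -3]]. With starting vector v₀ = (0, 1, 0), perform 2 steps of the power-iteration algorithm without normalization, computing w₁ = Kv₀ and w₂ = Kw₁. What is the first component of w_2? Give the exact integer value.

w1 = Kv₀ = (4·0 + 2·1 + 4·0; 1·0 + 5·1 + 2·0; (-3)·0 + 4·1 + (-3)·0) = (2, 5, 4)
w2 = Kw1 = (4·2 + 2·5 + 4·4; 1·2 + 5·5 + 2·4; (-3)·2 + 4·5 + (-3)·4) = (34, 35, 2)
The requested component of w2 is 34.

34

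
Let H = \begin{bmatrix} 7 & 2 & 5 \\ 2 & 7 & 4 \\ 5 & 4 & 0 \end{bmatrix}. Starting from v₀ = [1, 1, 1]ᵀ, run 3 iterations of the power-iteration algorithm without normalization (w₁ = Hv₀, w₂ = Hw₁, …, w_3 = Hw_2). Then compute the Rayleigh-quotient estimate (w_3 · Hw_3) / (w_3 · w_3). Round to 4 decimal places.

w1 = Hv₀ = (7·1 + 2·1 + 5·1; 2·1 + 7·1 + 4·1; 5·1 + 4·1 + 0·1) = (14, 13, 9)
w2 = Hw1 = (7·14 + 2·13 + 5·9; 2·14 + 7·13 + 4·9; 5·14 + 4·13 + 0·9) = (169, 155, 122)
w3 = Hw2 = (2103, 1911, 1465)
Hw3 = (25868, 23443, 18159)
w3·Hw3 = 2103·25868 + 1911·23443 + 1465·18159 = 125802912; w3·w3 = 2103·2103 + 1911·1911 + 1465·1465 = 10220755
λ ≈ 125802912/10220755 = 12.3086

12.3086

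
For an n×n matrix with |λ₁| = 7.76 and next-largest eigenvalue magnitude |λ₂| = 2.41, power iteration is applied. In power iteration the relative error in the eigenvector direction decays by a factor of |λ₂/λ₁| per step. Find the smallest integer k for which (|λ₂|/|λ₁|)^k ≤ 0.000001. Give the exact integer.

12

|λ₂/λ₁| = 2.41/7.76 = 0.31057
Need k ≥ ln(0.000001) / ln(0.31057) = -13.8155 / -1.1694 ≈ 11.815
Smallest integer k satisfying the bound: 12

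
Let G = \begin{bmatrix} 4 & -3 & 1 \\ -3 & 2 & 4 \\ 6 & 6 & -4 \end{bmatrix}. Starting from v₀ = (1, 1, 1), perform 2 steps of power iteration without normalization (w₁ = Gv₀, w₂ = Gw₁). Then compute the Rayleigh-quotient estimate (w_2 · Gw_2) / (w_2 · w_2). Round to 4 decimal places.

w1 = Gv₀ = (4·1 + (-3)·1 + 1·1; (-3)·1 + 2·1 + 4·1; 6·1 + 6·1 + (-4)·1) = (2, 3, 8)
w2 = Gw1 = (4·2 + (-3)·3 + 1·8; (-3)·2 + 2·3 + 4·8; 6·2 + 6·3 + (-4)·8) = (7, 32, -2)
Gw2 = (-70, 35, 242)
w2·Gw2 = 7·(-70) + 32·35 + (-2)·242 = 146; w2·w2 = 7·7 + 32·32 + (-2)·(-2) = 1077
λ ≈ 146/1077 = 0.1356

0.1356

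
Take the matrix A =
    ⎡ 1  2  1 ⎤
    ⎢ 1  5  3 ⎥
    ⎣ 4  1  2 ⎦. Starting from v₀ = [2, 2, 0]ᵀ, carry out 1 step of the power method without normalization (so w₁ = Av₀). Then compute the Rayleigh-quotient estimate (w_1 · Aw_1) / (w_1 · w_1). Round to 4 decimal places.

λ ≈ 6.9714

w1 = Av₀ = (1·2 + 2·2 + 1·0; 1·2 + 5·2 + 3·0; 4·2 + 1·2 + 2·0) = (6, 12, 10)
Aw1 = (40, 96, 56)
w1·Aw1 = 6·40 + 12·96 + 10·56 = 1952; w1·w1 = 6·6 + 12·12 + 10·10 = 280
λ ≈ 1952/280 = 6.9714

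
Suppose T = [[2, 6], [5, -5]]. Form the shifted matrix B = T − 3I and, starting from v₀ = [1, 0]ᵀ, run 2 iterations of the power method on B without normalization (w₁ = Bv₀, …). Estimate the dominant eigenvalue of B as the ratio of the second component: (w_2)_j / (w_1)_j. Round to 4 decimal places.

-9.0000

B = T − 3I has rows (-1, 6); (5, -8)
w1 = Bv₀ = ((-1)·1 + 6·0; 5·1 + (-8)·0) = (-1, 5)
w2 = Bw1 = ((-1)·(-1) + 6·5; 5·(-1) + (-8)·5) = (31, -45)
Ratio: -45/5 = -9.0000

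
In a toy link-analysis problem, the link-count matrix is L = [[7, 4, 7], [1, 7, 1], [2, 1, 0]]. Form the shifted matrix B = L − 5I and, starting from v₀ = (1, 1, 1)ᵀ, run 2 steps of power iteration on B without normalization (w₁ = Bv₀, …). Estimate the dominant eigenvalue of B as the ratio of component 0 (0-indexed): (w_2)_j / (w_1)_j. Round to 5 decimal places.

B = L − 5I has rows (2, 4, 7); (1, 2, 1); (2, 1, -5)
w1 = Bv₀ = (2·1 + 4·1 + 7·1; 1·1 + 2·1 + 1·1; 2·1 + 1·1 + (-5)·1) = (13, 4, -2)
w2 = Bw1 = (2·13 + 4·4 + 7·(-2); 1·13 + 2·4 + 1·(-2); 2·13 + 1·4 + (-5)·(-2)) = (28, 19, 40)
Ratio: 28/13 = 2.15385

2.15385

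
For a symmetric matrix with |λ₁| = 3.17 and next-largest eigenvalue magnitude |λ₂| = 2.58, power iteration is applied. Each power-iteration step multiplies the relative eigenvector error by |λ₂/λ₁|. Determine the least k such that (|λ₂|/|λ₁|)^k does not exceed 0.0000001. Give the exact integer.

79

|λ₂/λ₁| = 2.58/3.17 = 0.81388
Need k ≥ ln(0.0000001) / ln(0.81388) = -16.1181 / -0.2059 ≈ 78.265
Smallest integer k satisfying the bound: 79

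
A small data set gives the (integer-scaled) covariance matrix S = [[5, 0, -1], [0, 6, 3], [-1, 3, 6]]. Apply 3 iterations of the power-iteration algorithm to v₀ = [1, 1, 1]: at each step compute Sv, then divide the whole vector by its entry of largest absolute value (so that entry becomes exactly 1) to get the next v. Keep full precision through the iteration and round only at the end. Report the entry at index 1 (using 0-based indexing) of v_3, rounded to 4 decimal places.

1.0000

Sv0 = (4.00000, 9.00000, 8.00000); divide by 9.00000 → v1 = (0.44444, 1.00000, 0.88889)
Sv1 = (1.33333, 8.66667, 7.88889); divide by 8.66667 → v2 = (0.15385, 1.00000, 0.91026)
Sv2 = (-0.14103, 8.73077, 8.30769); divide by 8.73077 → v3 = (-0.01615, 1.00000, 0.95154)
Requested entry of v3: 681/681 = 1.0000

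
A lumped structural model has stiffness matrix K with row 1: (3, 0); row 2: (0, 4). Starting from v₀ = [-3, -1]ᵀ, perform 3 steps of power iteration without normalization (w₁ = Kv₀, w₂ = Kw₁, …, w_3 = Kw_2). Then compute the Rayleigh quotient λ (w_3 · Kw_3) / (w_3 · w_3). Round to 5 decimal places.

w1 = Kv₀ = (-9, -4)
w2 = Kw1 = (-27, -16)
w3 = Kw2 = (-81, -64)
Kw3 = (-243, -256)
w3·Kw3 = (-81)·(-243) + (-64)·(-256) = 36067; w3·w3 = (-81)·(-81) + (-64)·(-64) = 10657
λ ≈ 36067/10657 = 3.38435

3.38435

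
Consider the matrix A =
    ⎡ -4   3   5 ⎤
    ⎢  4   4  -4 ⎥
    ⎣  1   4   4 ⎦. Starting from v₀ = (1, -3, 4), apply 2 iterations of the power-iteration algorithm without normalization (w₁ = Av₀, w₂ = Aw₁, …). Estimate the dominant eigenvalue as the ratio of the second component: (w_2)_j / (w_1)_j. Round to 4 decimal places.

w1 = Av₀ = (7, -24, 5)
w2 = Aw1 = (-75, -88, -69)
Ratio at component: -88 / -24 = 3.6667

λ ≈ 3.6667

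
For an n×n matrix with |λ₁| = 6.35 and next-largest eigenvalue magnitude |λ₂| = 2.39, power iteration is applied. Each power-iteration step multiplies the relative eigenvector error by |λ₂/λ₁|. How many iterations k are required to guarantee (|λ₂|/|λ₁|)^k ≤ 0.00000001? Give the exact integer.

|λ₂/λ₁| = 2.39/6.35 = 0.37638
Need k ≥ ln(0.00000001) / ln(0.37638) = -18.4207 / -0.9772 ≈ 18.851
Smallest integer k satisfying the bound: 19

19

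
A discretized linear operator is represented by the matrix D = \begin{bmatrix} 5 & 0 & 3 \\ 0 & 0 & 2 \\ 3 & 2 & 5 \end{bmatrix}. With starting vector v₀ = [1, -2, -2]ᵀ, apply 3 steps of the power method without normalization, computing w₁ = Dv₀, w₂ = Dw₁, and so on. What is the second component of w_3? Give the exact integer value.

w1 = Dv₀ = (-1, -4, -11)
w2 = Dw1 = (-38, -22, -66)
w3 = Dw2 = (-388, -132, -488)
The requested component of w3 is -132.

-132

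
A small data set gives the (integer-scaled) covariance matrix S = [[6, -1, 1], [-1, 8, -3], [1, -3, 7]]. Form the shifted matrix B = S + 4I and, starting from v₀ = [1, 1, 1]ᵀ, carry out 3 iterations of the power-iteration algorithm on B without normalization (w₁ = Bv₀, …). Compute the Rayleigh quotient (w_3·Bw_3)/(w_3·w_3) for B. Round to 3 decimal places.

B = S + 4I has rows (10, -1, 1); (-1, 12, -3); (1, -3, 11)
w1 = Bv₀ = (10·1 + (-1)·1 + 1·1; (-1)·1 + 12·1 + (-3)·1; 1·1 + (-3)·1 + 11·1) = (10, 8, 9)
w2 = Bw1 = (10·10 + (-1)·8 + 1·9; (-1)·10 + 12·8 + (-3)·9; 1·10 + (-3)·8 + 11·9) = (101, 59, 85)
w3 = Bw2 = (1036, 352, 859)
Bw3 = (10867, 611, 9429)
w3·Bw3 = 19572795; w3·w3 = 1935081; μ ≈ 19572795/1935081 = 10.115

μ ≈ 10.115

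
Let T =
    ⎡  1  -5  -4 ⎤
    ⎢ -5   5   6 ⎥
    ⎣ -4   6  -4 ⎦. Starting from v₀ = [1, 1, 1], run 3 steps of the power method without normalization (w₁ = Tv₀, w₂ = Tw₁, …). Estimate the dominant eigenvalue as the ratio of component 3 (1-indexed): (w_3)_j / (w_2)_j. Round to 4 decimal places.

w1 = Tv₀ = (-8, 6, -2)
w2 = Tw1 = (-30, 58, 76)
w3 = Tw2 = (-624, 896, 164)
Ratio at component: 164 / 76 = 2.1579

λ ≈ 2.1579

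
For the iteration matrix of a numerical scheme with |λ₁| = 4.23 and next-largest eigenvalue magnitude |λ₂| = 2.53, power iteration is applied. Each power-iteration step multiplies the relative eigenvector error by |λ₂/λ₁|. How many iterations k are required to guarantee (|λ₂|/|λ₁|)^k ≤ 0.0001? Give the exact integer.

|λ₂/λ₁| = 2.53/4.23 = 0.59811
Need k ≥ ln(0.0001) / ln(0.59811) = -9.2103 / -0.5140 ≈ 17.920
Smallest integer k satisfying the bound: 18

18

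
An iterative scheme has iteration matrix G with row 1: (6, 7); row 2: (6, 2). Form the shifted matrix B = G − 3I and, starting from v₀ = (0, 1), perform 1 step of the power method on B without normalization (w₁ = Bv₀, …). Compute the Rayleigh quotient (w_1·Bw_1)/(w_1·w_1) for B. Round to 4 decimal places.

B = G − 3I has rows (3, 7); (6, -1)
w1 = Bv₀ = (3·0 + 7·1; 6·0 + (-1)·1) = (7, -1)
Bw1 = (14, 43)
w1·Bw1 = 55; w1·w1 = 50; μ ≈ 55/50 = 1.1000

μ ≈ 1.1000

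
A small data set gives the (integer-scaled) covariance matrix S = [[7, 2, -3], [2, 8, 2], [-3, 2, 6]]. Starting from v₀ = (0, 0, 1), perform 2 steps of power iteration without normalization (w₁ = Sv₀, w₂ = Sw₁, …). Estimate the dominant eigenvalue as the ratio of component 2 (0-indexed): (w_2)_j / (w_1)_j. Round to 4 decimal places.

w1 = Sv₀ = (-3, 2, 6)
w2 = Sw1 = (-35, 22, 49)
Ratio at component: 49 / 6 = 8.1667

λ ≈ 8.1667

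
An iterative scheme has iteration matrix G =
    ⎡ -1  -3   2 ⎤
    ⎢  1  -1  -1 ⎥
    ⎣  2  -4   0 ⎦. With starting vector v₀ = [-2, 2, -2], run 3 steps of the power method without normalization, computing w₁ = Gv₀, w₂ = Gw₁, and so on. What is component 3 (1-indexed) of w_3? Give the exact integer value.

w1 = Gv₀ = (-8, -2, -12)
w2 = Gw1 = (-10, 6, -8)
w3 = Gw2 = (-24, -8, -44)
The requested component of w3 is -44.

-44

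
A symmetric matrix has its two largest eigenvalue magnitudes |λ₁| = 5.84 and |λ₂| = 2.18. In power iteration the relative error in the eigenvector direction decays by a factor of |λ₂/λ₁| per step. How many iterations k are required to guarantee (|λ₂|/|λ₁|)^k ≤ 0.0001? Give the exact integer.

|λ₂/λ₁| = 2.18/5.84 = 0.37329
Need k ≥ ln(0.0001) / ln(0.37329) = -9.2103 / -0.9854 ≈ 9.347
Smallest integer k satisfying the bound: 10

10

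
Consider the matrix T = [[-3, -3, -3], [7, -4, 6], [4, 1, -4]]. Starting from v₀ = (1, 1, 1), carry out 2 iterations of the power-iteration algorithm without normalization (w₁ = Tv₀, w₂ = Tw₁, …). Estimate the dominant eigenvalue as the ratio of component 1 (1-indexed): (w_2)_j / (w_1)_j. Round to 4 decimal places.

w1 = Tv₀ = (-9, 9, 1)
w2 = Tw1 = (-3, -93, -31)
Ratio at component: -3 / -9 = 0.3333

λ ≈ 0.3333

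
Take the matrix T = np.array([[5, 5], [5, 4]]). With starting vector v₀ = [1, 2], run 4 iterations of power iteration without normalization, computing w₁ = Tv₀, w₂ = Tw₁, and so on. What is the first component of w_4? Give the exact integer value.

12715

w1 = Tv₀ = (5·1 + 5·2; 5·1 + 4·2) = (15, 13)
w2 = Tw1 = (5·15 + 5·13; 5·15 + 4·13) = (140, 127)
w3 = Tw2 = (1335, 1208)
w4 = Tw3 = (12715, 11507)
The requested component of w4 is 12715.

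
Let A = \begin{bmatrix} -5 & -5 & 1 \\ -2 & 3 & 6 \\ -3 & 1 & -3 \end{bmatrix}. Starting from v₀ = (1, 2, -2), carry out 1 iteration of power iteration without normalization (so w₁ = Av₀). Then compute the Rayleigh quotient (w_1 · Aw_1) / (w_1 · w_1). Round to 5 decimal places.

w1 = Av₀ = (-17, -8, 5)
Aw1 = (130, 40, 28)
w1·Aw1 = (-17)·130 + (-8)·40 + 5·28 = -2390; w1·w1 = (-17)·(-17) + (-8)·(-8) + 5·5 = 378
λ ≈ -2390/378 = -6.32275

λ ≈ -6.32275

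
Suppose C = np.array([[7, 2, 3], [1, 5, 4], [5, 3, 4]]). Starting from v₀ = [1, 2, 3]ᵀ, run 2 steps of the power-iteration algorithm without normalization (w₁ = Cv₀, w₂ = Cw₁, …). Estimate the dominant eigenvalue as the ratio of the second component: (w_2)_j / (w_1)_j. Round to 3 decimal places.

w1 = Cv₀ = (7·1 + 2·2 + 3·3; 1·1 + 5·2 + 4·3; 5·1 + 3·2 + 4·3) = (20, 23, 23)
w2 = Cw1 = (7·20 + 2·23 + 3·23; 1·20 + 5·23 + 4·23; 5·20 + 3·23 + 4·23) = (255, 227, 261)
Ratio at component: 227 / 23 = 9.870

9.870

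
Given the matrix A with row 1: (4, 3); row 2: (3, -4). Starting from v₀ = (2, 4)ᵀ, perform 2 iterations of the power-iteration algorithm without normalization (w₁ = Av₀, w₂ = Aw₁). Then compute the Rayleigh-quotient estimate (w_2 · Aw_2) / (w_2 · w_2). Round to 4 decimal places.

0.0000

w1 = Av₀ = (4·2 + 3·4; 3·2 + (-4)·4) = (20, -10)
w2 = Aw1 = (4·20 + 3·(-10); 3·20 + (-4)·(-10)) = (50, 100)
Aw2 = (500, -250)
w2·Aw2 = 50·500 + 100·(-250) = 0; w2·w2 = 50·50 + 100·100 = 12500
λ ≈ 0/12500 = 0.0000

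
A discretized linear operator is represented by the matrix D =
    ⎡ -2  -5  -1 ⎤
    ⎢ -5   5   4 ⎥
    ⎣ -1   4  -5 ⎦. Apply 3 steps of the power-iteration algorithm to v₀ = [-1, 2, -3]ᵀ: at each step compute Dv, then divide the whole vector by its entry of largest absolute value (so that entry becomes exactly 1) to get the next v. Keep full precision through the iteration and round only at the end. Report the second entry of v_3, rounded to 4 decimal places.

Dv0 = (-5.00000, 3.00000, 24.00000); divide by 24.00000 → v1 = (-0.20833, 0.12500, 1.00000)
Dv1 = (-1.20833, 5.66667, -4.29167); divide by 5.66667 → v2 = (-0.21324, 1.00000, -0.75735)
Dv2 = (-3.81618, 3.03676, 8.00000); divide by 8.00000 → v3 = (-0.47702, 0.37960, 1.00000)
Requested entry of v3: 413/1088 = 0.3796

0.3796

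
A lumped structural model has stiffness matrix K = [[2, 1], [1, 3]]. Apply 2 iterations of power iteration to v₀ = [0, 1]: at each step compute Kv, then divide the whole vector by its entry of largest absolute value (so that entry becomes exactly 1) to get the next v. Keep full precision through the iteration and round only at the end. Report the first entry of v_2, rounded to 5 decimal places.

0.50000

Kv0 = (1.000000, 3.000000); divide by 3.000000 → v1 = (0.333333, 1.000000)
Kv1 = (1.666667, 3.333333); divide by 3.333333 → v2 = (0.500000, 1.000000)
Requested entry of v2: 5/10 = 0.50000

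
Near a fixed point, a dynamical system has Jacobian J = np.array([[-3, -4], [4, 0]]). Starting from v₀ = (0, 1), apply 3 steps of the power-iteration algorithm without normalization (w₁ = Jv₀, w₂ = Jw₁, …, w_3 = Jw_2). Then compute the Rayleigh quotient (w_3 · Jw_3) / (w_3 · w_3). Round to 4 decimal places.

-0.7617

w1 = Jv₀ = (-4, 0)
w2 = Jw1 = (12, -16)
w3 = Jw2 = (28, 48)
Jw3 = (-276, 112)
w3·Jw3 = 28·(-276) + 48·112 = -2352; w3·w3 = 28·28 + 48·48 = 3088
λ ≈ -2352/3088 = -0.7617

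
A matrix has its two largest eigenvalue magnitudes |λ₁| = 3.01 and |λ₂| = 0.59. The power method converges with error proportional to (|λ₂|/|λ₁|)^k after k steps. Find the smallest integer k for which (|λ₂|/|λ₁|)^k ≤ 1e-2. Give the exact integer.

|λ₂/λ₁| = 0.59/3.01 = 0.19601
Need k ≥ ln(1e-2) / ln(0.19601) = -4.6052 / -1.6296 ≈ 2.826
Smallest integer k satisfying the bound: 3

3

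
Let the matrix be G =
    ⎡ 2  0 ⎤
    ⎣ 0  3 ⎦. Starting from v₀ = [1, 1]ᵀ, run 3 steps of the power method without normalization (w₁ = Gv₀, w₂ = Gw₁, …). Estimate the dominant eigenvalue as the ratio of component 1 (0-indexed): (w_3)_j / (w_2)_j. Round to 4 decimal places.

λ ≈ 3.0000

w1 = Gv₀ = (2, 3)
w2 = Gw1 = (4, 9)
w3 = Gw2 = (8, 27)
Ratio at component: 27 / 9 = 3.0000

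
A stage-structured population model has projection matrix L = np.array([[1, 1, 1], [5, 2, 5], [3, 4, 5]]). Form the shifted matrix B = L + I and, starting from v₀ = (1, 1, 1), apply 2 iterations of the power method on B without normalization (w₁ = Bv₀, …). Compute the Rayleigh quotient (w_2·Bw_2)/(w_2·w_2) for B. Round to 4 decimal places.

μ ≈ 10.1511

B = L + I has rows (2, 1, 1); (5, 3, 5); (3, 4, 6)
w1 = Bv₀ = (2·1 + 1·1 + 1·1; 5·1 + 3·1 + 5·1; 3·1 + 4·1 + 6·1) = (4, 13, 13)
w2 = Bw1 = (2·4 + 1·13 + 1·13; 5·4 + 3·13 + 5·13; 3·4 + 4·13 + 6·13) = (34, 124, 142)
Bw2 = (334, 1252, 1450)
w2·Bw2 = 372504; w2·w2 = 36696; μ ≈ 372504/36696 = 10.1511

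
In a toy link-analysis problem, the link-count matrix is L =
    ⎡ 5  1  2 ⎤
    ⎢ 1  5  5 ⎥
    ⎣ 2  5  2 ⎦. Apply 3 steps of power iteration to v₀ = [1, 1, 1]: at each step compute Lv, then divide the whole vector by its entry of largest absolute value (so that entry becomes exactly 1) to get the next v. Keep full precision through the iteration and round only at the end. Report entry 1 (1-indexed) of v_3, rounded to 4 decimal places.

0.5987

Lv0 = (8.00000, 11.00000, 9.00000); divide by 11.00000 → v1 = (0.72727, 1.00000, 0.81818)
Lv1 = (6.27273, 9.81818, 8.09091); divide by 9.81818 → v2 = (0.63889, 1.00000, 0.82407)
Lv2 = (5.84259, 9.75926, 7.92593); divide by 9.75926 → v3 = (0.59867, 1.00000, 0.81214)
Requested entry of v3: 631/1054 = 0.5987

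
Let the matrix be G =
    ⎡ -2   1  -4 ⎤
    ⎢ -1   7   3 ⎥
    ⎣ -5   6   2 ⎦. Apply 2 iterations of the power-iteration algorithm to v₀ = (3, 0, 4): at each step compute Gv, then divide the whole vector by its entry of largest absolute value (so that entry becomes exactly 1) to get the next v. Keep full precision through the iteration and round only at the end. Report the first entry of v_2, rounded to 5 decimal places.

Gv0 = (-22.000000, 9.000000, -7.000000); divide by -22.000000 → v1 = (1.000000, -0.409091, 0.318182)
Gv1 = (-3.681818, -2.909091, -6.818182); divide by -6.818182 → v2 = (0.540000, 0.426667, 1.000000)
Requested entry of v2: 81/150 = 0.54000

0.54000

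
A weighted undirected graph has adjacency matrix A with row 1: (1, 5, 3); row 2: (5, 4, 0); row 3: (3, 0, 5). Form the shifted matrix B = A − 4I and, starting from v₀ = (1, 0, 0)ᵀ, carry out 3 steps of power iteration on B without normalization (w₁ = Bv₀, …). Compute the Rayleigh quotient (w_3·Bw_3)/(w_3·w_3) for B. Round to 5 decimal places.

-6.99451

B = A − 4I has rows (-3, 5, 3); (5, 0, 0); (3, 0, 1)
w1 = Bv₀ = (-3, 5, 3)
w2 = Bw1 = (43, -15, -6)
w3 = Bw2 = (-222, 215, 123)
Bw3 = (2110, -1110, -543)
w3·Bw3 = -773859; w3·w3 = 110638; μ ≈ -773859/110638 = -6.99451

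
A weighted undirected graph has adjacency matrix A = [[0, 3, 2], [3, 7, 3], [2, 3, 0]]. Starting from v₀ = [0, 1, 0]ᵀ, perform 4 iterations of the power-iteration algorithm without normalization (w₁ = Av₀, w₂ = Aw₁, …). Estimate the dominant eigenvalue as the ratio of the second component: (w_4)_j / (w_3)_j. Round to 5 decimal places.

9.42472

w1 = Av₀ = (0·0 + 3·1 + 2·0; 3·0 + 7·1 + 3·0; 2·0 + 3·1 + 0·0) = (3, 7, 3)
w2 = Aw1 = (0·3 + 3·7 + 2·3; 3·3 + 7·7 + 3·3; 2·3 + 3·7 + 0·3) = (27, 67, 27)
w3 = Aw2 = (255, 631, 255)
w4 = Aw3 = (2403, 5947, 2403)
Ratio at component: 5947 / 631 = 9.42472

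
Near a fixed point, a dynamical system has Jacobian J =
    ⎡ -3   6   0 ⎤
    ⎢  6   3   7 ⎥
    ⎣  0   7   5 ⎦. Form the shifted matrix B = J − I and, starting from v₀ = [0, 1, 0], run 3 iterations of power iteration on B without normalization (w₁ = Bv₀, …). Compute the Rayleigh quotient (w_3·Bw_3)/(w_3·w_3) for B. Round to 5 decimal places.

B = J − I has rows (-4, 6, 0); (6, 2, 7); (0, 7, 4)
w1 = Bv₀ = ((-4)·0 + 6·1 + 0·0; 6·0 + 2·1 + 7·0; 0·0 + 7·1 + 4·0) = (6, 2, 7)
w2 = Bw1 = ((-4)·6 + 6·2 + 0·7; 6·6 + 2·2 + 7·7; 0·6 + 7·2 + 4·7) = (-12, 89, 42)
w3 = Bw2 = (582, 400, 791)
Bw3 = (72, 9829, 5964)
w3·Bw3 = 8691028; w3·w3 = 1124405; μ ≈ 8691028/1124405 = 7.72945

μ ≈ 7.72945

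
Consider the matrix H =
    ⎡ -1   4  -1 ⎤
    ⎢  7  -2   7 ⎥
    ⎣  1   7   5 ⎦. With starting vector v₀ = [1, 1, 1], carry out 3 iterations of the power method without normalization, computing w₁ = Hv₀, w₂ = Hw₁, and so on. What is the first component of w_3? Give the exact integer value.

140

w1 = Hv₀ = ((-1)·1 + 4·1 + (-1)·1; 7·1 + (-2)·1 + 7·1; 1·1 + 7·1 + 5·1) = (2, 12, 13)
w2 = Hw1 = ((-1)·2 + 4·12 + (-1)·13; 7·2 + (-2)·12 + 7·13; 1·2 + 7·12 + 5·13) = (33, 81, 151)
w3 = Hw2 = (140, 1126, 1355)
The requested component of w3 is 140.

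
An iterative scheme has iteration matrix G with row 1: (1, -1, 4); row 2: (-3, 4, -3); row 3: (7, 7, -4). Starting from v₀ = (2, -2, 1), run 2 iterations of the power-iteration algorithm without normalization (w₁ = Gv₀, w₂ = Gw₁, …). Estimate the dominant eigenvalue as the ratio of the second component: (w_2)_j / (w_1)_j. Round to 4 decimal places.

w1 = Gv₀ = (1·2 + (-1)·(-2) + 4·1; (-3)·2 + 4·(-2) + (-3)·1; 7·2 + 7·(-2) + (-4)·1) = (8, -17, -4)
w2 = Gw1 = (1·8 + (-1)·(-17) + 4·(-4); (-3)·8 + 4·(-17) + (-3)·(-4); 7·8 + 7·(-17) + (-4)·(-4)) = (9, -80, -47)
Ratio at component: -80 / -17 = 4.7059

λ ≈ 4.7059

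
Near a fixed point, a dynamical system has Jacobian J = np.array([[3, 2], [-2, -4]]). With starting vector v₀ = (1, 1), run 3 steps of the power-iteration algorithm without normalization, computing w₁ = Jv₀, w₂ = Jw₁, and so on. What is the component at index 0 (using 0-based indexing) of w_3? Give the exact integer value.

37

w1 = Jv₀ = (5, -6)
w2 = Jw1 = (3, 14)
w3 = Jw2 = (37, -62)
The requested component of w3 is 37.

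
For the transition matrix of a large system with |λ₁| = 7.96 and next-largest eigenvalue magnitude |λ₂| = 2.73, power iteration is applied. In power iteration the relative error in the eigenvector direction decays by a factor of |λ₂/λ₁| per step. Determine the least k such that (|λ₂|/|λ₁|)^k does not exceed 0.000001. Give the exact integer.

|λ₂/λ₁| = 2.73/7.96 = 0.34296
Need k ≥ ln(0.000001) / ln(0.34296) = -13.8155 / -1.0701 ≈ 12.910
Smallest integer k satisfying the bound: 13

13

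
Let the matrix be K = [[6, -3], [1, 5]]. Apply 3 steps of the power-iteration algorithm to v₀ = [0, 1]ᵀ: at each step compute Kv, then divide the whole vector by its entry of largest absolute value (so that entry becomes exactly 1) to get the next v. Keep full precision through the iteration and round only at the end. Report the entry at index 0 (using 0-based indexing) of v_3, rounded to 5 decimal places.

1.00000

Kv0 = (-3.000000, 5.000000); divide by 5.000000 → v1 = (-0.600000, 1.000000)
Kv1 = (-6.600000, 4.400000); divide by -6.600000 → v2 = (1.000000, -0.666667)
Kv2 = (8.000000, -2.333333); divide by 8.000000 → v3 = (1.000000, -0.291667)
Requested entry of v3: -264/-264 = 1.00000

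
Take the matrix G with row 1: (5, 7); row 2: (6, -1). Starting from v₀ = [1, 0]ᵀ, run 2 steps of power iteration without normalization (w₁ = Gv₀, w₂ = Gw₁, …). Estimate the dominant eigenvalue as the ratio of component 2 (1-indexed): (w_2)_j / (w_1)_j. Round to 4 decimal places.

4.0000

w1 = Gv₀ = (5·1 + 7·0; 6·1 + (-1)·0) = (5, 6)
w2 = Gw1 = (5·5 + 7·6; 6·5 + (-1)·6) = (67, 24)
Ratio at component: 24 / 6 = 4.0000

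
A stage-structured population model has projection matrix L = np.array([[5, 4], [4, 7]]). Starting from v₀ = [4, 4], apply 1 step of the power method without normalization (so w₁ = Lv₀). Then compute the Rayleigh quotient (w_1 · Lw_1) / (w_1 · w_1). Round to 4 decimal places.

w1 = Lv₀ = (5·4 + 4·4; 4·4 + 7·4) = (36, 44)
Lw1 = (356, 452)
w1·Lw1 = 36·356 + 44·452 = 32704; w1·w1 = 36·36 + 44·44 = 3232
λ ≈ 32704/3232 = 10.1188

λ ≈ 10.1188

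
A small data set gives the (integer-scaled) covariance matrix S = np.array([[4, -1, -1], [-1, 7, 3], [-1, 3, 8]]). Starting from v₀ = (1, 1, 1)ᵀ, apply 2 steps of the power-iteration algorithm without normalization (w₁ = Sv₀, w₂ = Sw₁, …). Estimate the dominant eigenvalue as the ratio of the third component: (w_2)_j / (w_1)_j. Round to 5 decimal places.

10.50000

w1 = Sv₀ = (4·1 + (-1)·1 + (-1)·1; (-1)·1 + 7·1 + 3·1; (-1)·1 + 3·1 + 8·1) = (2, 9, 10)
w2 = Sw1 = (4·2 + (-1)·9 + (-1)·10; (-1)·2 + 7·9 + 3·10; (-1)·2 + 3·9 + 8·10) = (-11, 91, 105)
Ratio at component: 105 / 10 = 10.50000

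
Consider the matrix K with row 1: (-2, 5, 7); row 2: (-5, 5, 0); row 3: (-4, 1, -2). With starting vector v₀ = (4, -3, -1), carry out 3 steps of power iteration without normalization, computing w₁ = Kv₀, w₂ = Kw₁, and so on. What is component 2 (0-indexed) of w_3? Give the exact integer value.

w1 = Kv₀ = ((-2)·4 + 5·(-3) + 7·(-1); (-5)·4 + 5·(-3) + 0·(-1); (-4)·4 + 1·(-3) + (-2)·(-1)) = (-30, -35, -17)
w2 = Kw1 = ((-2)·(-30) + 5·(-35) + 7·(-17); (-5)·(-30) + 5·(-35) + 0·(-17); (-4)·(-30) + 1·(-35) + (-2)·(-17)) = (-234, -25, 119)
w3 = Kw2 = (1176, 1045, 673)
The requested component of w3 is 673.

673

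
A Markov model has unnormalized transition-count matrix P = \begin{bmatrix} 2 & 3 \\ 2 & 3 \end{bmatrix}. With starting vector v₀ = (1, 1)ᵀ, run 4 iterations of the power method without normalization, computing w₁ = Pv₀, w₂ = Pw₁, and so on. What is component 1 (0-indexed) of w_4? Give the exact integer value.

625

w1 = Pv₀ = (2·1 + 3·1; 2·1 + 3·1) = (5, 5)
w2 = Pw1 = (2·5 + 3·5; 2·5 + 3·5) = (25, 25)
w3 = Pw2 = (125, 125)
w4 = Pw3 = (625, 625)
The requested component of w4 is 625.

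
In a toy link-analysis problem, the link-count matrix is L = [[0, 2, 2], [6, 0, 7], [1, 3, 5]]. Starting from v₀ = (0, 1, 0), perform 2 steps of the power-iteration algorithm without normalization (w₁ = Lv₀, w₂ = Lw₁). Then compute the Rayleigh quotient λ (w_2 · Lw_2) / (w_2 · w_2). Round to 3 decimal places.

6.326

w1 = Lv₀ = (2, 0, 3)
w2 = Lw1 = (6, 33, 17)
Lw2 = (100, 155, 190)
w2·Lw2 = 6·100 + 33·155 + 17·190 = 8945; w2·w2 = 6·6 + 33·33 + 17·17 = 1414
λ ≈ 8945/1414 = 6.326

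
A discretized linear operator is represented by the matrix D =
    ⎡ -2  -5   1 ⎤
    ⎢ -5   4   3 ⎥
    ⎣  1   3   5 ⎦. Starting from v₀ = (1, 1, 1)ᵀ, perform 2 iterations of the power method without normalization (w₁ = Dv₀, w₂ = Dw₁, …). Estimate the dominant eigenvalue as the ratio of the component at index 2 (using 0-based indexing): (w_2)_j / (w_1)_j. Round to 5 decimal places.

w1 = Dv₀ = ((-2)·1 + (-5)·1 + 1·1; (-5)·1 + 4·1 + 3·1; 1·1 + 3·1 + 5·1) = (-6, 2, 9)
w2 = Dw1 = ((-2)·(-6) + (-5)·2 + 1·9; (-5)·(-6) + 4·2 + 3·9; 1·(-6) + 3·2 + 5·9) = (11, 65, 45)
Ratio at component: 45 / 9 = 5.00000

λ ≈ 5.00000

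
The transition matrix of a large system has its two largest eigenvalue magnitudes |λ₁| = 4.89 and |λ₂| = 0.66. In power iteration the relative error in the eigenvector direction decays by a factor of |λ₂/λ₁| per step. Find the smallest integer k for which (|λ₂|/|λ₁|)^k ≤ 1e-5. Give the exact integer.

6

|λ₂/λ₁| = 0.66/4.89 = 0.13497
Need k ≥ ln(1e-5) / ln(0.13497) = -11.5129 / -2.0027 ≈ 5.749
Smallest integer k satisfying the bound: 6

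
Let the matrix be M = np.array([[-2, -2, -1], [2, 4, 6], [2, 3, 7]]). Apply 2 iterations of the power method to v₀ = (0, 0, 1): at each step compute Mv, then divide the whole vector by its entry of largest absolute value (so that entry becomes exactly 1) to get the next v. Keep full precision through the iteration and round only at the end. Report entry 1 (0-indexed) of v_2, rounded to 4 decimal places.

0.9846

Mv0 = (-1.00000, 6.00000, 7.00000); divide by 7.00000 → v1 = (-0.14286, 0.85714, 1.00000)
Mv1 = (-2.42857, 9.14286, 9.28571); divide by 9.28571 → v2 = (-0.26154, 0.98462, 1.00000)
Requested entry of v2: 64/65 = 0.9846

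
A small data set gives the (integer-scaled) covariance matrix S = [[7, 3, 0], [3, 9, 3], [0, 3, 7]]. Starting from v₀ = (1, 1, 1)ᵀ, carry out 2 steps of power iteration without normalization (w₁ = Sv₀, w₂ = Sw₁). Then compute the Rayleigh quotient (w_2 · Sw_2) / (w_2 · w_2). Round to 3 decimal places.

w1 = Sv₀ = (10, 15, 10)
w2 = Sw1 = (115, 195, 115)
Sw2 = (1390, 2445, 1390)
w2·Sw2 = 115·1390 + 195·2445 + 115·1390 = 796475; w2·w2 = 115·115 + 195·195 + 115·115 = 64475
λ ≈ 796475/64475 = 12.353

12.353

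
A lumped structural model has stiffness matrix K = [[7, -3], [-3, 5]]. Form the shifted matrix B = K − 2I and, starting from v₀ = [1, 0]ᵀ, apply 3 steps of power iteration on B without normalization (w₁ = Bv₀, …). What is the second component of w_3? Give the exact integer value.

B = K − 2I has rows (5, -3); (-3, 3)
w1 = Bv₀ = (5·1 + (-3)·0; (-3)·1 + 3·0) = (5, -3)
w2 = Bw1 = (5·5 + (-3)·(-3); (-3)·5 + 3·(-3)) = (34, -24)
w3 = Bw2 = (242, -174)
Requested component of w3: -174

-174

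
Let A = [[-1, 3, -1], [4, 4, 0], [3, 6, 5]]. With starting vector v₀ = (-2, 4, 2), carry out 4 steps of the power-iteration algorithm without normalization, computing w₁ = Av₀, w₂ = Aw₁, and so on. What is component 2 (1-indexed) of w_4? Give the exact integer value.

1152

w1 = Av₀ = ((-1)·(-2) + 3·4 + (-1)·2; 4·(-2) + 4·4 + 0·2; 3·(-2) + 6·4 + 5·2) = (12, 8, 28)
w2 = Aw1 = ((-1)·12 + 3·8 + (-1)·28; 4·12 + 4·8 + 0·28; 3·12 + 6·8 + 5·28) = (-16, 80, 224)
w3 = Aw2 = (32, 256, 1552)
w4 = Aw3 = (-816, 1152, 9392)
The requested component of w4 is 1152.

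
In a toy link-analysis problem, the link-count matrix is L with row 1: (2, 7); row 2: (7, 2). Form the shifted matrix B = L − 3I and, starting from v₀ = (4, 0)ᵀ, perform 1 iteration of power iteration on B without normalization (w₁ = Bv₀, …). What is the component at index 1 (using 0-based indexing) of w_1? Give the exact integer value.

28

B = L − 3I has rows (-1, 7); (7, -1)
w1 = Bv₀ = ((-1)·4 + 7·0; 7·4 + (-1)·0) = (-4, 28)
Requested component of w1: 28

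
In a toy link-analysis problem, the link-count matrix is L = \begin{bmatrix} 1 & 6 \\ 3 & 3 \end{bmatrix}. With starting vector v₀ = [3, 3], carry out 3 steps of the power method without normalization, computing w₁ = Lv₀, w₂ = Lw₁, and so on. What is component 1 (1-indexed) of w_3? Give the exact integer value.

w1 = Lv₀ = (21, 18)
w2 = Lw1 = (129, 117)
w3 = Lw2 = (831, 738)
The requested component of w3 is 831.

831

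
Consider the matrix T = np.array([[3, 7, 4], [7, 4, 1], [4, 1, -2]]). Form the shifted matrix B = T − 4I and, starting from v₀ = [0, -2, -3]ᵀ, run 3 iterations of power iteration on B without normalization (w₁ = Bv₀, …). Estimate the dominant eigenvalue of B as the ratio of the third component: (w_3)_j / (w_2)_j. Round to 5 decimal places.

μ ≈ -6.54187

B = T − 4I has rows (-1, 7, 4); (7, 0, 1); (4, 1, -6)
w1 = Bv₀ = ((-1)·0 + 7·(-2) + 4·(-3); 7·0 + 0·(-2) + 1·(-3); 4·0 + 1·(-2) + (-6)·(-3)) = (-26, -3, 16)
w2 = Bw1 = ((-1)·(-26) + 7·(-3) + 4·16; 7·(-26) + 0·(-3) + 1·16; 4·(-26) + 1·(-3) + (-6)·16) = (69, -166, -203)
w3 = Bw2 = (-2043, 280, 1328)
Ratio: 1328/-203 = -6.54187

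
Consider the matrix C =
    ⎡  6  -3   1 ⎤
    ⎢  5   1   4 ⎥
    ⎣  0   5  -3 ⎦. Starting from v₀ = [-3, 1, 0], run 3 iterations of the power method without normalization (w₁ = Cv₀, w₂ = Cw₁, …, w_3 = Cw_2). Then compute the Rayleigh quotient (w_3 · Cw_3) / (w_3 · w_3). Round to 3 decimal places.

3.938

w1 = Cv₀ = (6·(-3) + (-3)·1 + 1·0; 5·(-3) + 1·1 + 4·0; 0·(-3) + 5·1 + (-3)·0) = (-21, -14, 5)
w2 = Cw1 = (6·(-21) + (-3)·(-14) + 1·5; 5·(-21) + 1·(-14) + 4·5; 0·(-21) + 5·(-14) + (-3)·5) = (-79, -99, -85)
w3 = Cw2 = (-262, -834, -240)
Cw3 = (690, -3104, -3450)
w3·Cw3 = (-262)·690 + (-834)·(-3104) + (-240)·(-3450) = 3235956; w3·w3 = (-262)·(-262) + (-834)·(-834) + (-240)·(-240) = 821800
λ ≈ 3235956/821800 = 3.938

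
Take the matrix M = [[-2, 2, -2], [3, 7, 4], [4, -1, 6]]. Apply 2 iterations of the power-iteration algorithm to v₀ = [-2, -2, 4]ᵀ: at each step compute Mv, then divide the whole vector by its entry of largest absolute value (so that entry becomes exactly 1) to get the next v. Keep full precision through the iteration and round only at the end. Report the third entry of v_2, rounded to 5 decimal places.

Mv0 = (-8.000000, -4.000000, 18.000000); divide by 18.000000 → v1 = (-0.444444, -0.222222, 1.000000)
Mv1 = (-1.555556, 1.111111, 4.444444); divide by 4.444444 → v2 = (-0.350000, 0.250000, 1.000000)
Requested entry of v2: 80/80 = 1.00000

1.00000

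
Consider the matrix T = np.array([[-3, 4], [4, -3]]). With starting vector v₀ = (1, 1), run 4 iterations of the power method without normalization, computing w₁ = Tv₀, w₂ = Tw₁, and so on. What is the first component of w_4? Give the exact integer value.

w1 = Tv₀ = ((-3)·1 + 4·1; 4·1 + (-3)·1) = (1, 1)
w2 = Tw1 = ((-3)·1 + 4·1; 4·1 + (-3)·1) = (1, 1)
w3 = Tw2 = (1, 1)
w4 = Tw3 = (1, 1)
The requested component of w4 is 1.

1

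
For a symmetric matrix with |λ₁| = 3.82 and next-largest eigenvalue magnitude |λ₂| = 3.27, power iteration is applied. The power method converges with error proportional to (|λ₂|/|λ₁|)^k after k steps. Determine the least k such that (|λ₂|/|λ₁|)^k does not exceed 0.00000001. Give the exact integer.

119

|λ₂/λ₁| = 3.27/3.82 = 0.85602
Need k ≥ ln(0.00000001) / ln(0.85602) = -18.4207 / -0.1555 ≈ 118.491
Smallest integer k satisfying the bound: 119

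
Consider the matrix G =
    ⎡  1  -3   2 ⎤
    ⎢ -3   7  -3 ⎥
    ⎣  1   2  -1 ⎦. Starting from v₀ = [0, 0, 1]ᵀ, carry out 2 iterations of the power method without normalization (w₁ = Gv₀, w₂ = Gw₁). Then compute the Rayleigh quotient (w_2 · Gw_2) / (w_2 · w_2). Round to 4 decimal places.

7.8784

w1 = Gv₀ = (1·0 + (-3)·0 + 2·1; (-3)·0 + 7·0 + (-3)·1; 1·0 + 2·0 + (-1)·1) = (2, -3, -1)
w2 = Gw1 = (1·2 + (-3)·(-3) + 2·(-1); (-3)·2 + 7·(-3) + (-3)·(-1); 1·2 + 2·(-3) + (-1)·(-1)) = (9, -24, -3)
Gw2 = (75, -186, -36)
w2·Gw2 = 9·75 + (-24)·(-186) + (-3)·(-36) = 5247; w2·w2 = 9·9 + (-24)·(-24) + (-3)·(-3) = 666
λ ≈ 5247/666 = 7.8784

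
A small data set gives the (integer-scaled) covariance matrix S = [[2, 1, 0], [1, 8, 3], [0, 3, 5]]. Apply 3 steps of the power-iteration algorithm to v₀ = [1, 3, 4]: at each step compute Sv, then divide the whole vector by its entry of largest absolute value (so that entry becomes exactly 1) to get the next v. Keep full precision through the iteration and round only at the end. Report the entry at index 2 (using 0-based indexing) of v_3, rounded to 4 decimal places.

0.6236

Sv0 = (5.00000, 37.00000, 29.00000); divide by 37.00000 → v1 = (0.13514, 1.00000, 0.78378)
Sv1 = (1.27027, 10.48649, 6.91892); divide by 10.48649 → v2 = (0.12113, 1.00000, 0.65979)
Sv2 = (1.24227, 10.10052, 6.29897); divide by 10.10052 → v3 = (0.12299, 1.00000, 0.62363)
Requested entry of v3: 2444/3919 = 0.6236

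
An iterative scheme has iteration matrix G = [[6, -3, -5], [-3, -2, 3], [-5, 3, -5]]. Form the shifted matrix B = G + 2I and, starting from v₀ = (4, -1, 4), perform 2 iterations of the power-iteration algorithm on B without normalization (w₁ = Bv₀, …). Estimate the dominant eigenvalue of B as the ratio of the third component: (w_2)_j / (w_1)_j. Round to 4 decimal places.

μ ≈ -0.8571

B = G + 2I has rows (8, -3, -5); (-3, 0, 3); (-5, 3, -3)
w1 = Bv₀ = (8·4 + (-3)·(-1) + (-5)·4; (-3)·4 + 0·(-1) + 3·4; (-5)·4 + 3·(-1) + (-3)·4) = (15, 0, -35)
w2 = Bw1 = (8·15 + (-3)·0 + (-5)·(-35); (-3)·15 + 0·0 + 3·(-35); (-5)·15 + 3·0 + (-3)·(-35)) = (295, -150, 30)
Ratio: 30/-35 = -0.8571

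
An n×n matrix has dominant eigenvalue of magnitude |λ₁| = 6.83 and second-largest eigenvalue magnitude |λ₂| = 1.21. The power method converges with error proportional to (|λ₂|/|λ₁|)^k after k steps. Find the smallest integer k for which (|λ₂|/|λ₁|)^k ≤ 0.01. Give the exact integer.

3

|λ₂/λ₁| = 1.21/6.83 = 0.17716
Need k ≥ ln(0.01) / ln(0.17716) = -4.6052 / -1.7307 ≈ 2.661
Smallest integer k satisfying the bound: 3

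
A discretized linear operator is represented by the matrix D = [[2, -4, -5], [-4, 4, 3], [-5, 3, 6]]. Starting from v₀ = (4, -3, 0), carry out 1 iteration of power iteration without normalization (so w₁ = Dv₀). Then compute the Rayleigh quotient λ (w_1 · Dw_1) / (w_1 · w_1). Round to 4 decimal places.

11.9180

w1 = Dv₀ = (2·4 + (-4)·(-3) + (-5)·0; (-4)·4 + 4·(-3) + 3·0; (-5)·4 + 3·(-3) + 6·0) = (20, -28, -29)
Dw1 = (297, -279, -358)
w1·Dw1 = 20·297 + (-28)·(-279) + (-29)·(-358) = 24134; w1·w1 = 20·20 + (-28)·(-28) + (-29)·(-29) = 2025
λ ≈ 24134/2025 = 11.9180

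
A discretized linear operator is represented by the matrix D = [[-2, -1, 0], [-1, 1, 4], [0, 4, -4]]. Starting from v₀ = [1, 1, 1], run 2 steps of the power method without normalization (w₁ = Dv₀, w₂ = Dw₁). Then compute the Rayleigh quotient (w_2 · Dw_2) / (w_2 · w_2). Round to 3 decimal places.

-0.372

w1 = Dv₀ = ((-2)·1 + (-1)·1 + 0·1; (-1)·1 + 1·1 + 4·1; 0·1 + 4·1 + (-4)·1) = (-3, 4, 0)
w2 = Dw1 = ((-2)·(-3) + (-1)·4 + 0·0; (-1)·(-3) + 1·4 + 4·0; 0·(-3) + 4·4 + (-4)·0) = (2, 7, 16)
Dw2 = (-11, 69, -36)
w2·Dw2 = 2·(-11) + 7·69 + 16·(-36) = -115; w2·w2 = 2·2 + 7·7 + 16·16 = 309
λ ≈ -115/309 = -0.372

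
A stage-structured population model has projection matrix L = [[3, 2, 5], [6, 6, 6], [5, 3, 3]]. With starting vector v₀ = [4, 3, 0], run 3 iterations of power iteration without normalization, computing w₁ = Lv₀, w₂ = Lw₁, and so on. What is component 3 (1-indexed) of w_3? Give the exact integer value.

3926

w1 = Lv₀ = (18, 42, 29)
w2 = Lw1 = (283, 534, 303)
w3 = Lw2 = (3432, 6720, 3926)
The requested component of w3 is 3926.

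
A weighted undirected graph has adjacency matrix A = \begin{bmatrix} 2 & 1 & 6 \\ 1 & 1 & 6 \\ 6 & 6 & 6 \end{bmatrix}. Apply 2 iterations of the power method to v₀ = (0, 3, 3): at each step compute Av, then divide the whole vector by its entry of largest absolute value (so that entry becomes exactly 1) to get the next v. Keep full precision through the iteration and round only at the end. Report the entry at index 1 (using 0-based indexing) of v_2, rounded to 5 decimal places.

0.55128

Av0 = (21.000000, 21.000000, 36.000000); divide by 36.000000 → v1 = (0.583333, 0.583333, 1.000000)
Av1 = (7.750000, 7.166667, 13.000000); divide by 13.000000 → v2 = (0.596154, 0.551282, 1.000000)
Requested entry of v2: 258/468 = 0.55128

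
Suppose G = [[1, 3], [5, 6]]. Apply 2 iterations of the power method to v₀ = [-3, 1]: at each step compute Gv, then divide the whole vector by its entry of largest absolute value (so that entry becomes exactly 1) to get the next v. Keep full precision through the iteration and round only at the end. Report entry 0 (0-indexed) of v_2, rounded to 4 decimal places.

0.5000

Gv0 = (0.00000, -9.00000); divide by -9.00000 → v1 = (0.00000, 1.00000)
Gv1 = (3.00000, 6.00000); divide by 6.00000 → v2 = (0.50000, 1.00000)
Requested entry of v2: -27/-54 = 0.5000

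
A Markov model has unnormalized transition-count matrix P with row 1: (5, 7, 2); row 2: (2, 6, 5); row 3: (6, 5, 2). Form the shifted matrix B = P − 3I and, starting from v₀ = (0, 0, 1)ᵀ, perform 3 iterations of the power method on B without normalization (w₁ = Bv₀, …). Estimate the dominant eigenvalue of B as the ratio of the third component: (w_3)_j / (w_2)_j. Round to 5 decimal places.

μ ≈ 6.68421

B = P − 3I has rows (2, 7, 2); (2, 3, 5); (6, 5, -1)
w1 = Bv₀ = (2, 5, -1)
w2 = Bw1 = (37, 14, 38)
w3 = Bw2 = (248, 306, 254)
Ratio: 254/38 = 6.68421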